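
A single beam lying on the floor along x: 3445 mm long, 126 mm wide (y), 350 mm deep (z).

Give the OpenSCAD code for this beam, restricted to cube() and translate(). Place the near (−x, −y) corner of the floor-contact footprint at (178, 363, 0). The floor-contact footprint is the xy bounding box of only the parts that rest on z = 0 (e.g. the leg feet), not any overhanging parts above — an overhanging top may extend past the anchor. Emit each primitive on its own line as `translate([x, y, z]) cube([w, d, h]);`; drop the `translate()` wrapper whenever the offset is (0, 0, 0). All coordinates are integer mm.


translate([178, 363, 0]) cube([3445, 126, 350]);


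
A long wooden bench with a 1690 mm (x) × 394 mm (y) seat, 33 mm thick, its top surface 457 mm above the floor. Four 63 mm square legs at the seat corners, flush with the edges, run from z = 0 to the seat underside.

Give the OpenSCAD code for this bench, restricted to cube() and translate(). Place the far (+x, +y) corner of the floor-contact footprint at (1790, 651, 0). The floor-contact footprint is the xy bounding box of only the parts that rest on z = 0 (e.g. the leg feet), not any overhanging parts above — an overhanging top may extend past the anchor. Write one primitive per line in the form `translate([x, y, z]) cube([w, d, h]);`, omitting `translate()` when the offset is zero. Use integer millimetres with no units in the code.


translate([100, 257, 424]) cube([1690, 394, 33]);
translate([100, 257, 0]) cube([63, 63, 424]);
translate([100, 588, 0]) cube([63, 63, 424]);
translate([1727, 257, 0]) cube([63, 63, 424]);
translate([1727, 588, 0]) cube([63, 63, 424]);


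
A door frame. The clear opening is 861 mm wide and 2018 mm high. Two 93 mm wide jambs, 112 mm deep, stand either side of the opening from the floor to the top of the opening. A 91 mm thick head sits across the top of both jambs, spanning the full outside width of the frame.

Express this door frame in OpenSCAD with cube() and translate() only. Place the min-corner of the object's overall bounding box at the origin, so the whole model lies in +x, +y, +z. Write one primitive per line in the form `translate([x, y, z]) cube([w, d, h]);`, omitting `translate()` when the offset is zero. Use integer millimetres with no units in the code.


cube([93, 112, 2018]);
translate([954, 0, 0]) cube([93, 112, 2018]);
translate([0, 0, 2018]) cube([1047, 112, 91]);


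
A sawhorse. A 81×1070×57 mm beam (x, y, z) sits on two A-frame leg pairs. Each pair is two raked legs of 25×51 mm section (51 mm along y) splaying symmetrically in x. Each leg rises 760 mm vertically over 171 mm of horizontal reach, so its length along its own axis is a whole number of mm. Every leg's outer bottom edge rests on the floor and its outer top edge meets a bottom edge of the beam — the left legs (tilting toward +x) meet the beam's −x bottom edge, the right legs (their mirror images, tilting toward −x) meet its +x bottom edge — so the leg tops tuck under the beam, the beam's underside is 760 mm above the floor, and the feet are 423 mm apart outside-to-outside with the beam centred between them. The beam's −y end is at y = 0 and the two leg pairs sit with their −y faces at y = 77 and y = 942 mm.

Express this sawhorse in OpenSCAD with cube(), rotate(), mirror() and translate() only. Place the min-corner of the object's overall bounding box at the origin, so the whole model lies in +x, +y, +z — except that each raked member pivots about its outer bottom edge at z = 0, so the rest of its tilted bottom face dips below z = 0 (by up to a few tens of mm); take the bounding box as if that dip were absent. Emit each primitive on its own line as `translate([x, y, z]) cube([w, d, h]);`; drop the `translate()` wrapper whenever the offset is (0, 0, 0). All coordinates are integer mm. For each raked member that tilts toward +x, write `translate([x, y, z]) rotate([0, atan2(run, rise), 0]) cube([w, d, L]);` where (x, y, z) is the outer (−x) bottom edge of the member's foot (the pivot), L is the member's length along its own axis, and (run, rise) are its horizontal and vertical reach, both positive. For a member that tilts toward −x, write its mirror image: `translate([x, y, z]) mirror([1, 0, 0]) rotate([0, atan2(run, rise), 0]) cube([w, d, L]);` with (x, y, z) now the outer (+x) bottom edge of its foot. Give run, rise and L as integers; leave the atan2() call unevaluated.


translate([171, 0, 760]) cube([81, 1070, 57]);
translate([0, 77, 0]) rotate([0, atan2(171, 760), 0]) cube([25, 51, 779]);
translate([423, 77, 0]) mirror([1, 0, 0]) rotate([0, atan2(171, 760), 0]) cube([25, 51, 779]);
translate([0, 942, 0]) rotate([0, atan2(171, 760), 0]) cube([25, 51, 779]);
translate([423, 942, 0]) mirror([1, 0, 0]) rotate([0, atan2(171, 760), 0]) cube([25, 51, 779]);


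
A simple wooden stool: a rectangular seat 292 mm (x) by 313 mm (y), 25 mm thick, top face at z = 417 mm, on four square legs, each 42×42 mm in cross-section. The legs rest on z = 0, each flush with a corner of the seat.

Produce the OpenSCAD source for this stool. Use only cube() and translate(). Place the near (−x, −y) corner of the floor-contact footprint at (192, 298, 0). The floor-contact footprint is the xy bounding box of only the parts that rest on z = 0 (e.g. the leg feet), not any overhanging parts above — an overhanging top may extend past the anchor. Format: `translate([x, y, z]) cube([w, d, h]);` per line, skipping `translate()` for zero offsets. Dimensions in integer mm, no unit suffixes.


// leg_h = 417 - 25 = 392
translate([192, 298, 392]) cube([292, 313, 25]);
translate([192, 298, 0]) cube([42, 42, 392]);
translate([442, 298, 0]) cube([42, 42, 392]);
translate([192, 569, 0]) cube([42, 42, 392]);
translate([442, 569, 0]) cube([42, 42, 392]);


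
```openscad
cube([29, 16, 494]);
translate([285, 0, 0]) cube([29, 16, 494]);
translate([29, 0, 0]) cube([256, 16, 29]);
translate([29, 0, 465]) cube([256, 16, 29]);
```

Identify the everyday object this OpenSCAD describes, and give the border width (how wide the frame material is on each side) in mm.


A picture frame. The border width is 29 mm.

Four thin pieces enclosing a rectangular opening — a picture frame. The two full-height stiles are 494 mm tall; the top rail sits at z = 465 and is 29 mm tall, so the border above the opening is 494 − 465 = 29 mm, matching the stile x-width.


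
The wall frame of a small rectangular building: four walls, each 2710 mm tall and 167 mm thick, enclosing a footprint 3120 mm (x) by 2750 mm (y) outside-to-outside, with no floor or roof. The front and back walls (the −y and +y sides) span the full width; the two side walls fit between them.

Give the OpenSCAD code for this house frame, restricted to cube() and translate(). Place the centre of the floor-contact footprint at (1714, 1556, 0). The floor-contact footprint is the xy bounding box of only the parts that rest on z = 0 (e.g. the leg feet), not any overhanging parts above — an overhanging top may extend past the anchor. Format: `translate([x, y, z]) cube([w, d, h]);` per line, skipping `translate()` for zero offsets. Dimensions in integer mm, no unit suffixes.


translate([154, 181, 0]) cube([3120, 167, 2710]);
translate([154, 2764, 0]) cube([3120, 167, 2710]);
translate([154, 348, 0]) cube([167, 2416, 2710]);
translate([3107, 348, 0]) cube([167, 2416, 2710]);


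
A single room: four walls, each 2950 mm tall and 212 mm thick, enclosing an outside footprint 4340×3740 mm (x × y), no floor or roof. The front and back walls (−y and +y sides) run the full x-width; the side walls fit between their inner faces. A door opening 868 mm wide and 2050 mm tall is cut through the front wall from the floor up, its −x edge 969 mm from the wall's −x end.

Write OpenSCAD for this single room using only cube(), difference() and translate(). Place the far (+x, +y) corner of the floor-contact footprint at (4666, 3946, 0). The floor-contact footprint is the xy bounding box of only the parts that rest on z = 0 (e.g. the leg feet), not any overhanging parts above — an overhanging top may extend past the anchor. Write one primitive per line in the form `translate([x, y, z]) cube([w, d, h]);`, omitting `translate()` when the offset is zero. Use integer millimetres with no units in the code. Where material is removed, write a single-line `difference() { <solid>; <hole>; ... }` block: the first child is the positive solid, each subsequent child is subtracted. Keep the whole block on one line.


difference() { translate([326, 206, 0]) cube([4340, 212, 2950]); translate([1295, 206, 0]) cube([868, 212, 2050]); }
translate([326, 3734, 0]) cube([4340, 212, 2950]);
translate([326, 418, 0]) cube([212, 3316, 2950]);
translate([4454, 418, 0]) cube([212, 3316, 2950]);


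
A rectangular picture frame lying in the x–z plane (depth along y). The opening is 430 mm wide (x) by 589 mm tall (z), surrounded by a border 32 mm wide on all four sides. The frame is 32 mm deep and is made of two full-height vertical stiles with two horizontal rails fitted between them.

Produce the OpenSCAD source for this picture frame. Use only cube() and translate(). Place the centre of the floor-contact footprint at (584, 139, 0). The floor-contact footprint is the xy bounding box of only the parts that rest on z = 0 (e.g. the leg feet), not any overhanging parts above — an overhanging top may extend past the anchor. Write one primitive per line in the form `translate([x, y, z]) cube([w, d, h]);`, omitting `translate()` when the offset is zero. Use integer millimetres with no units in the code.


translate([337, 123, 0]) cube([32, 32, 653]);
translate([799, 123, 0]) cube([32, 32, 653]);
translate([369, 123, 0]) cube([430, 32, 32]);
translate([369, 123, 621]) cube([430, 32, 32]);


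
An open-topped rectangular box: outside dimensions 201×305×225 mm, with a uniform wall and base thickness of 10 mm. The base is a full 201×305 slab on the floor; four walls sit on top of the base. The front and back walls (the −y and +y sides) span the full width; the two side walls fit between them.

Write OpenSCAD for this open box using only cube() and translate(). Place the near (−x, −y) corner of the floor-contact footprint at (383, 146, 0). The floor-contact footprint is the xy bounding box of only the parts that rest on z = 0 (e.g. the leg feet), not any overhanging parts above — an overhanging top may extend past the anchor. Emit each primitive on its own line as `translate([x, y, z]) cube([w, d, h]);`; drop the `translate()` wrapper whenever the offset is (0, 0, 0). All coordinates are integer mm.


translate([383, 146, 0]) cube([201, 305, 10]);
translate([383, 146, 10]) cube([201, 10, 215]);
translate([383, 441, 10]) cube([201, 10, 215]);
translate([383, 156, 10]) cube([10, 285, 215]);
translate([574, 156, 10]) cube([10, 285, 215]);


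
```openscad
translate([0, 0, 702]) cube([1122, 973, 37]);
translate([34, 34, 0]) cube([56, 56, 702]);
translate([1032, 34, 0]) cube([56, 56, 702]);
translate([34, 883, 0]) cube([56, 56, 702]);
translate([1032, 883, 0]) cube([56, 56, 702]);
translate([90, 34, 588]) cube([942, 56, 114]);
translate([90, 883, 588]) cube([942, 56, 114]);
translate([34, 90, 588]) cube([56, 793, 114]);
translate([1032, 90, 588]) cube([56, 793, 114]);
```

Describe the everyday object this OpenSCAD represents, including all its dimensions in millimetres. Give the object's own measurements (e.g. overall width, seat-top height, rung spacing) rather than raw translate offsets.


A table: top 1122 mm (x) × 973 mm (y), 37 mm thick, upper face at z = 739 mm, on four 56×56 mm square legs, each inset 34 mm from the nearest pair of top edges from z = 0 to the bottom of the top. Four apron rails, 56 mm thick and 114 mm tall, run between adjacent legs with their top edges flush with the underside of the top and their outer faces flush with the legs' outer faces.


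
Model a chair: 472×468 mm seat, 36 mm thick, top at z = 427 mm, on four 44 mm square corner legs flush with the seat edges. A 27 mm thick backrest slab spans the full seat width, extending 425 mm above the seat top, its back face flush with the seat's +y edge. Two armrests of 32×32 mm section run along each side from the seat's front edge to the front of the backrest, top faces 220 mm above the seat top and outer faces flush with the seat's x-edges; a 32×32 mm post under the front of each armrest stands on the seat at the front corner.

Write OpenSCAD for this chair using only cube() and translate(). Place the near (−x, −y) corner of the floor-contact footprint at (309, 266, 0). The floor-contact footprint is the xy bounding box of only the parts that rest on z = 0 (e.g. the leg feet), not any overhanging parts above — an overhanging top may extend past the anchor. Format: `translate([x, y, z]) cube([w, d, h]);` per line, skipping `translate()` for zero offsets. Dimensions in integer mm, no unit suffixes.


// leg_h = 427 - 36 = 391
// arm post h = 220 - 32 = 188
translate([309, 266, 391]) cube([472, 468, 36]);
translate([309, 266, 0]) cube([44, 44, 391]);
translate([737, 266, 0]) cube([44, 44, 391]);
translate([309, 690, 0]) cube([44, 44, 391]);
translate([737, 690, 0]) cube([44, 44, 391]);
translate([309, 707, 427]) cube([472, 27, 425]);
translate([309, 266, 615]) cube([32, 441, 32]);
translate([749, 266, 615]) cube([32, 441, 32]);
translate([309, 266, 427]) cube([32, 32, 188]);
translate([749, 266, 427]) cube([32, 32, 188]);


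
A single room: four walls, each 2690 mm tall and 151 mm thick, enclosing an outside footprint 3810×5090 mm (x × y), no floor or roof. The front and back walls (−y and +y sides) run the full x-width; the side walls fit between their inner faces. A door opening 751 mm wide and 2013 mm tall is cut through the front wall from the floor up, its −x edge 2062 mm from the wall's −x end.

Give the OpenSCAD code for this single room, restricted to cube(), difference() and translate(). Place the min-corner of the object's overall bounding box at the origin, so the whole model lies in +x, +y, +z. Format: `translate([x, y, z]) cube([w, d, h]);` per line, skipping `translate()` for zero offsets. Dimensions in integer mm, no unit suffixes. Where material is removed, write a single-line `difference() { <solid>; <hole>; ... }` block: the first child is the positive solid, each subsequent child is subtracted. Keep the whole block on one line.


difference() { cube([3810, 151, 2690]); translate([2062, 0, 0]) cube([751, 151, 2013]); }
translate([0, 4939, 0]) cube([3810, 151, 2690]);
translate([0, 151, 0]) cube([151, 4788, 2690]);
translate([3659, 151, 0]) cube([151, 4788, 2690]);


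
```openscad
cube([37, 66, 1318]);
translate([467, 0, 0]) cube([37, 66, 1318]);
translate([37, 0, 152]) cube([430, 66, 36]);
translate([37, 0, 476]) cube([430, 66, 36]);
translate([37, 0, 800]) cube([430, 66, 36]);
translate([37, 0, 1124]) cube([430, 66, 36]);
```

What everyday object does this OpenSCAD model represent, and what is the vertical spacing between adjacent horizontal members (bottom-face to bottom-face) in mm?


A ladder. The rung spacing is 324 mm.

Two tall 37×66 posts with 4 short bars between them — a ladder. Adjacent rungs sit at z = 152 and z = 476, so the spacing is 476 − 152 = 324 mm.


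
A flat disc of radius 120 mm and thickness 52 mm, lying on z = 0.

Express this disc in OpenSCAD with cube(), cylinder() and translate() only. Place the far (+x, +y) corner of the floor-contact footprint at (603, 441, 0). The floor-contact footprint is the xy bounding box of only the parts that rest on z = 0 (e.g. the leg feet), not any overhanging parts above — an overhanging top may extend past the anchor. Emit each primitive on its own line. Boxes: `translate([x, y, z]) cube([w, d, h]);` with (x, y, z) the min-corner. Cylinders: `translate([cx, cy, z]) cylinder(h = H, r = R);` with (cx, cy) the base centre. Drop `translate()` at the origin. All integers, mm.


translate([483, 321, 0]) cylinder(h = 52, r = 120);


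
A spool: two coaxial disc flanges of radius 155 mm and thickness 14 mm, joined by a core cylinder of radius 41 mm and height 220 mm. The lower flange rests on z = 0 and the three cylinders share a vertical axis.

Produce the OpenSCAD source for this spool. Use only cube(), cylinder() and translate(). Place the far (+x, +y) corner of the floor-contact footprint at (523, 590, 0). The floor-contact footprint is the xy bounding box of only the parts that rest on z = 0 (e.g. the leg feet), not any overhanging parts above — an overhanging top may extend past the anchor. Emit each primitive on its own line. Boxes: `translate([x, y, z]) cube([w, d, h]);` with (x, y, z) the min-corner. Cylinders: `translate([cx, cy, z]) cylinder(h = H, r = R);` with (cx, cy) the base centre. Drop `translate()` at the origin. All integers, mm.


translate([368, 435, 0]) cylinder(h = 14, r = 155);
translate([368, 435, 14]) cylinder(h = 220, r = 41);
translate([368, 435, 234]) cylinder(h = 14, r = 155);


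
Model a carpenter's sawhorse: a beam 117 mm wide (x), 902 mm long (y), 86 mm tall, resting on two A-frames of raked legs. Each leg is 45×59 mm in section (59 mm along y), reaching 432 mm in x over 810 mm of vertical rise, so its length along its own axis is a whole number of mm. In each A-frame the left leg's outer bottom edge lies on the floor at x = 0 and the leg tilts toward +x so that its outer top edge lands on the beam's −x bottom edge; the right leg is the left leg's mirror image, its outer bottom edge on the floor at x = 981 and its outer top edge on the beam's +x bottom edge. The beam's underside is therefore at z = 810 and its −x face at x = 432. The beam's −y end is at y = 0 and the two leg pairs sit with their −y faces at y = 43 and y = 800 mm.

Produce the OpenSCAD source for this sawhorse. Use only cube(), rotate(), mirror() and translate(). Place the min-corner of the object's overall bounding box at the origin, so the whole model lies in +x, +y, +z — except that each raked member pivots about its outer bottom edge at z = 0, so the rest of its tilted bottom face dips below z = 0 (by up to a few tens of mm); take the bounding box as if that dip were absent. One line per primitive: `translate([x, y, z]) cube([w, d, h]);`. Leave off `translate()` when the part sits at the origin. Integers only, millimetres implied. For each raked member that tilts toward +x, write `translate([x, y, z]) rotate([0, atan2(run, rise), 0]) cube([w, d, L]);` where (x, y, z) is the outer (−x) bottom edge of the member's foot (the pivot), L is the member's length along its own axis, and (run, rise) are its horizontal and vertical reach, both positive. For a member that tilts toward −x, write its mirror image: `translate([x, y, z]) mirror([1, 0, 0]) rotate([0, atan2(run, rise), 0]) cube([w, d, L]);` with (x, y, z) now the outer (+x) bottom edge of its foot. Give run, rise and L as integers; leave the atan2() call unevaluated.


translate([432, 0, 810]) cube([117, 902, 86]);
translate([0, 43, 0]) rotate([0, atan2(432, 810), 0]) cube([45, 59, 918]);
translate([981, 43, 0]) mirror([1, 0, 0]) rotate([0, atan2(432, 810), 0]) cube([45, 59, 918]);
translate([0, 800, 0]) rotate([0, atan2(432, 810), 0]) cube([45, 59, 918]);
translate([981, 800, 0]) mirror([1, 0, 0]) rotate([0, atan2(432, 810), 0]) cube([45, 59, 918]);


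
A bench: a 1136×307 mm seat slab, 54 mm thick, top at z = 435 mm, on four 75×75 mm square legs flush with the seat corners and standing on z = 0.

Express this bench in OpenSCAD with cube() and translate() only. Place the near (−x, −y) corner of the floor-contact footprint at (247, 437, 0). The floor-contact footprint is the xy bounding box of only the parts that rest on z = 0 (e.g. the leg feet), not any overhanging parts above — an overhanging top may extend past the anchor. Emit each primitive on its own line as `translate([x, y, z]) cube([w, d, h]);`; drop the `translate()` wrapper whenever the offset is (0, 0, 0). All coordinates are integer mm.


translate([247, 437, 381]) cube([1136, 307, 54]);
translate([247, 437, 0]) cube([75, 75, 381]);
translate([247, 669, 0]) cube([75, 75, 381]);
translate([1308, 437, 0]) cube([75, 75, 381]);
translate([1308, 669, 0]) cube([75, 75, 381]);


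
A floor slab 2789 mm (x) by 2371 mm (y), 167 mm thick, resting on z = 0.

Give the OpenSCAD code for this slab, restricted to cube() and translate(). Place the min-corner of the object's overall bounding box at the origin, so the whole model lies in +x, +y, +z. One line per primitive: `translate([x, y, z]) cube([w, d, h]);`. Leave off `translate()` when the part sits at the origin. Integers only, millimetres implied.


cube([2789, 2371, 167]);


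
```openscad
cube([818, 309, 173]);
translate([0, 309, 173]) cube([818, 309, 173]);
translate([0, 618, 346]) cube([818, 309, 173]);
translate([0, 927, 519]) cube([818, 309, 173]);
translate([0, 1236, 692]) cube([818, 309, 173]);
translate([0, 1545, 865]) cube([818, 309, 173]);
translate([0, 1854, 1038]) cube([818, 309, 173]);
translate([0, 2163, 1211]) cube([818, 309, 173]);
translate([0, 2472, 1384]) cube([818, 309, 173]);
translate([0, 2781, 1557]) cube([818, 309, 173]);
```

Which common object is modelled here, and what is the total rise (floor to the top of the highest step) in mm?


A staircase. The total rise is 1730 mm.

10 identical blocks, each offset up and back from the previous — a staircase. Each step is 173 mm tall and there are 10 of them, so the total rise is 10 × 173 = 1730 mm.


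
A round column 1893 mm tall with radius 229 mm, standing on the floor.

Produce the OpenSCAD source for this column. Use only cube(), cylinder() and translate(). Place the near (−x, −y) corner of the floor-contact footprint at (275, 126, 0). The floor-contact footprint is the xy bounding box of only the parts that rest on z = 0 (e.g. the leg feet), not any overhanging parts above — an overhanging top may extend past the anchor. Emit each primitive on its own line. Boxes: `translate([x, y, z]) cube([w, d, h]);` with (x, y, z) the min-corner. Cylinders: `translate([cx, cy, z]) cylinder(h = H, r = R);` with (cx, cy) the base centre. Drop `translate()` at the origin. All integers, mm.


translate([504, 355, 0]) cylinder(h = 1893, r = 229);


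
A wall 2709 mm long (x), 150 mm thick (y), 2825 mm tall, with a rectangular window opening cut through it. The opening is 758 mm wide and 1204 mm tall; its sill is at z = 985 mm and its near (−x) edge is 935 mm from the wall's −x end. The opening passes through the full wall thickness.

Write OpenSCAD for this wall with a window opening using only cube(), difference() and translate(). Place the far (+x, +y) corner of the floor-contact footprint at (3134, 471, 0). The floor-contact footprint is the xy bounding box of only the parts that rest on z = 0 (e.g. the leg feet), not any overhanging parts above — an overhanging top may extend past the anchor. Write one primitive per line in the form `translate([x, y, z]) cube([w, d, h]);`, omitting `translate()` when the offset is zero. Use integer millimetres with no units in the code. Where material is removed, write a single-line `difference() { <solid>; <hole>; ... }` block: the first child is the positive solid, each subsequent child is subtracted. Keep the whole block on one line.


difference() { translate([425, 321, 0]) cube([2709, 150, 2825]); translate([1360, 321, 985]) cube([758, 150, 1204]); }


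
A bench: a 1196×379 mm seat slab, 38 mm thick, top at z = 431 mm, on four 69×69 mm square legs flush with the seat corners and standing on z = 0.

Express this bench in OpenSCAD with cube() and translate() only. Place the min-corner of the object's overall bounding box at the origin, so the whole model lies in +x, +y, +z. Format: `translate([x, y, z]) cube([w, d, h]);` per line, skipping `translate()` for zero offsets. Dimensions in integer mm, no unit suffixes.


// leg_h = 431 − 38 = 393
translate([0, 0, 393]) cube([1196, 379, 38]);
cube([69, 69, 393]);
translate([0, 310, 0]) cube([69, 69, 393]);
translate([1127, 0, 0]) cube([69, 69, 393]);
translate([1127, 310, 0]) cube([69, 69, 393]);


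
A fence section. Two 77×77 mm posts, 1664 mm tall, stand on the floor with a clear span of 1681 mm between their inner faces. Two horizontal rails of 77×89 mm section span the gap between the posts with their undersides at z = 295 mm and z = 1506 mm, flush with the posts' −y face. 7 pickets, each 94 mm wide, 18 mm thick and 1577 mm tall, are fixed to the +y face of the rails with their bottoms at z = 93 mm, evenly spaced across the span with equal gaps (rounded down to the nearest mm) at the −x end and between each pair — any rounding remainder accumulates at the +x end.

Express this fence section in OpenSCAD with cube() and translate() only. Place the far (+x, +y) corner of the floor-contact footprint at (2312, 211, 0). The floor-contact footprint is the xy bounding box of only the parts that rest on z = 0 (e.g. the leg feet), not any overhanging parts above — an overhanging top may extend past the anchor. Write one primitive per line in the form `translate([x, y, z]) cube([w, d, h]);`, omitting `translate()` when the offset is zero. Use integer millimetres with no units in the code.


translate([477, 134, 0]) cube([77, 77, 1664]);
translate([2235, 134, 0]) cube([77, 77, 1664]);
translate([554, 134, 295]) cube([1681, 77, 89]);
translate([554, 134, 1506]) cube([1681, 77, 89]);
translate([681, 211, 93]) cube([94, 18, 1577]);
translate([902, 211, 93]) cube([94, 18, 1577]);
translate([1123, 211, 93]) cube([94, 18, 1577]);
translate([1344, 211, 93]) cube([94, 18, 1577]);
translate([1565, 211, 93]) cube([94, 18, 1577]);
translate([1786, 211, 93]) cube([94, 18, 1577]);
translate([2007, 211, 93]) cube([94, 18, 1577]);


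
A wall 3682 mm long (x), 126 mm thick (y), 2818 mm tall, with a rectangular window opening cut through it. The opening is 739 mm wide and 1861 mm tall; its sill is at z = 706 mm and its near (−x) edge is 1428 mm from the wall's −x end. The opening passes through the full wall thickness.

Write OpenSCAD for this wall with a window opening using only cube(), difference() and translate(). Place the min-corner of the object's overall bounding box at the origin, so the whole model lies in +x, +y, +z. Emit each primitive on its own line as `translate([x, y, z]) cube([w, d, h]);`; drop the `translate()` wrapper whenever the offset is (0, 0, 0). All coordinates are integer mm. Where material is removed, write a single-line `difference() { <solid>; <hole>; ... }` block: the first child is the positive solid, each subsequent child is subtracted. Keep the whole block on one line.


difference() { cube([3682, 126, 2818]); translate([1428, 0, 706]) cube([739, 126, 1861]); }


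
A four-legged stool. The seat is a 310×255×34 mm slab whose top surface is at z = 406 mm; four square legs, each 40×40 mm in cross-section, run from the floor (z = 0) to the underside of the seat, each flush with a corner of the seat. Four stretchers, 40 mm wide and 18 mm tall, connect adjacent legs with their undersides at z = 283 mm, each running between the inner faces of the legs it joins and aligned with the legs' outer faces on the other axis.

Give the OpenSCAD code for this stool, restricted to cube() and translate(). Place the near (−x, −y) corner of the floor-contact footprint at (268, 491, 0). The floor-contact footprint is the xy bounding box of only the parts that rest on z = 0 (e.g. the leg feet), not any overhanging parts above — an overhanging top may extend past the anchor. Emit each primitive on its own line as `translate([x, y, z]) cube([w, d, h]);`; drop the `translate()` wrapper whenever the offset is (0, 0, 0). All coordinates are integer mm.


translate([268, 491, 372]) cube([310, 255, 34]);
translate([268, 491, 0]) cube([40, 40, 372]);
translate([538, 491, 0]) cube([40, 40, 372]);
translate([268, 706, 0]) cube([40, 40, 372]);
translate([538, 706, 0]) cube([40, 40, 372]);
translate([308, 491, 283]) cube([230, 40, 18]);
translate([308, 706, 283]) cube([230, 40, 18]);
translate([268, 531, 283]) cube([40, 175, 18]);
translate([538, 531, 283]) cube([40, 175, 18]);


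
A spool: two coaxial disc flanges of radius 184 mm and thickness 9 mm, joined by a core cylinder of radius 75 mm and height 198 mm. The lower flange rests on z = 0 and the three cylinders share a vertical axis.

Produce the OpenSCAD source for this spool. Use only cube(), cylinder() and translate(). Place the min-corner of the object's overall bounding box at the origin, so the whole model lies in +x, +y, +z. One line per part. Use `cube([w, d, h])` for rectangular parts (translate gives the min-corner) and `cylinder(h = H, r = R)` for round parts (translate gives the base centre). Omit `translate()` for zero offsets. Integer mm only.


translate([184, 184, 0]) cylinder(h = 9, r = 184);
translate([184, 184, 9]) cylinder(h = 198, r = 75);
translate([184, 184, 207]) cylinder(h = 9, r = 184);


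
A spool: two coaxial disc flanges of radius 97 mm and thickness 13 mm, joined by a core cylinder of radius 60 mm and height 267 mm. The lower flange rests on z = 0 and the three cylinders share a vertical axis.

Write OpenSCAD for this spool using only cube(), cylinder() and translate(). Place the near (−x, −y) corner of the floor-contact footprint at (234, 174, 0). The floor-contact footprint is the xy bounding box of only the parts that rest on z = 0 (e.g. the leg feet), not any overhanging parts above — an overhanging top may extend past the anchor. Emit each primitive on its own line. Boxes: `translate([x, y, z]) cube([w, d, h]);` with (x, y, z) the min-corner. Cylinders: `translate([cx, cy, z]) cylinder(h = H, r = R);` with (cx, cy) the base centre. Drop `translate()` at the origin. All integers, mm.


translate([331, 271, 0]) cylinder(h = 13, r = 97);
translate([331, 271, 13]) cylinder(h = 267, r = 60);
translate([331, 271, 280]) cylinder(h = 13, r = 97);


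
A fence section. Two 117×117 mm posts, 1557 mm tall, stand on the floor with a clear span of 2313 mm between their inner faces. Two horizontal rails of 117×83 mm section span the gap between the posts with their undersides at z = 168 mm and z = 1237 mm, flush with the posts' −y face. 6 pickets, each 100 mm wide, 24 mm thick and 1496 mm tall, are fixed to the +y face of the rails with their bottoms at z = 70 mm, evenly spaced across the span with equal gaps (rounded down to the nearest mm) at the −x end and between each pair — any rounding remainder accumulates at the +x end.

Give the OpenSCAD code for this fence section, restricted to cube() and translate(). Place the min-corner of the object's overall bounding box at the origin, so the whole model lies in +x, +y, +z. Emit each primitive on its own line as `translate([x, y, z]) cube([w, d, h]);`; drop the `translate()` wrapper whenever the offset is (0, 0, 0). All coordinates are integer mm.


cube([117, 117, 1557]);
translate([2430, 0, 0]) cube([117, 117, 1557]);
translate([117, 0, 168]) cube([2313, 117, 83]);
translate([117, 0, 1237]) cube([2313, 117, 83]);
translate([361, 117, 70]) cube([100, 24, 1496]);
translate([705, 117, 70]) cube([100, 24, 1496]);
translate([1049, 117, 70]) cube([100, 24, 1496]);
translate([1393, 117, 70]) cube([100, 24, 1496]);
translate([1737, 117, 70]) cube([100, 24, 1496]);
translate([2081, 117, 70]) cube([100, 24, 1496]);


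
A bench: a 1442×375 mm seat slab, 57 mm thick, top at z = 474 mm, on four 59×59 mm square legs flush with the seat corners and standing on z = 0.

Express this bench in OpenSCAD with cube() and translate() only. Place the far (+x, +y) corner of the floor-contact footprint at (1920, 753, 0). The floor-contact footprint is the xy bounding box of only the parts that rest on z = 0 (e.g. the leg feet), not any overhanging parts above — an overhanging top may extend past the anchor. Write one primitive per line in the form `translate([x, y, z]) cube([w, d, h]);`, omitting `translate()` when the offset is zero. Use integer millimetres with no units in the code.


translate([478, 378, 417]) cube([1442, 375, 57]);
translate([478, 378, 0]) cube([59, 59, 417]);
translate([478, 694, 0]) cube([59, 59, 417]);
translate([1861, 378, 0]) cube([59, 59, 417]);
translate([1861, 694, 0]) cube([59, 59, 417]);


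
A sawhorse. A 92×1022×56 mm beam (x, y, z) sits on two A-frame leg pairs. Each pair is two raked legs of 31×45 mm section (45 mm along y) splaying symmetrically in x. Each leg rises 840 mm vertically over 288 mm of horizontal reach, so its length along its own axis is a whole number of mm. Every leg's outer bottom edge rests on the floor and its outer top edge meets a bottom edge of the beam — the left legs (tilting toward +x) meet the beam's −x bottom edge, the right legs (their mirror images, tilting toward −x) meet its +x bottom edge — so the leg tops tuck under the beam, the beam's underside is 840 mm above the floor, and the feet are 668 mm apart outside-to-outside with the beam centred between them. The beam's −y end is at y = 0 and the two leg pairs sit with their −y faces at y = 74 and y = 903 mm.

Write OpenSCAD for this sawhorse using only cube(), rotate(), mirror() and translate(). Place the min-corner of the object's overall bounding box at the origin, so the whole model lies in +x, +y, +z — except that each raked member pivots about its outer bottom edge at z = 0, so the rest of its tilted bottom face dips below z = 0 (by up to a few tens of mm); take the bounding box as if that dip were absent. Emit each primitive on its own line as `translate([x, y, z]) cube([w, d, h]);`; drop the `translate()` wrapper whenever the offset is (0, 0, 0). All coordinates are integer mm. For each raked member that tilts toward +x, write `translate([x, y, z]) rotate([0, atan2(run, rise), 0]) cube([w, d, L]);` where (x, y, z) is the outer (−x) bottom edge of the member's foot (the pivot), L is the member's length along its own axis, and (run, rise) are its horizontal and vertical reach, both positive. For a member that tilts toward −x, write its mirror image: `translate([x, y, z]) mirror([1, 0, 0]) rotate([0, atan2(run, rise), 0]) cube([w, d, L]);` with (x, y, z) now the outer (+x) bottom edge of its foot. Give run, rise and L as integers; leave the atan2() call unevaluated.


translate([288, 0, 840]) cube([92, 1022, 56]);
translate([0, 74, 0]) rotate([0, atan2(288, 840), 0]) cube([31, 45, 888]);
translate([668, 74, 0]) mirror([1, 0, 0]) rotate([0, atan2(288, 840), 0]) cube([31, 45, 888]);
translate([0, 903, 0]) rotate([0, atan2(288, 840), 0]) cube([31, 45, 888]);
translate([668, 903, 0]) mirror([1, 0, 0]) rotate([0, atan2(288, 840), 0]) cube([31, 45, 888]);


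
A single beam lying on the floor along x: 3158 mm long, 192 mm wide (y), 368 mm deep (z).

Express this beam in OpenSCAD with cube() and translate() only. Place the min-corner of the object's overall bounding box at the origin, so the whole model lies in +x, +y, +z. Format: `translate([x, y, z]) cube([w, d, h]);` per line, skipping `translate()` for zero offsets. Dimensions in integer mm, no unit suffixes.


cube([3158, 192, 368]);


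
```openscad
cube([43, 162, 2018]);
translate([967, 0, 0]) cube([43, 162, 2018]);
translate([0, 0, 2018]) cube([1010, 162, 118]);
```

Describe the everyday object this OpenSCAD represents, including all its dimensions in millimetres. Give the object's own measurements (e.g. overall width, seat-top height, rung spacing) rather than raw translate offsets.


A door frame. The clear opening is 924 mm wide and 2018 mm high. Two 43 mm wide jambs, 162 mm deep, stand either side of the opening from the floor to the top of the opening. A 118 mm thick head sits across the top of both jambs, spanning the full outside width of the frame.


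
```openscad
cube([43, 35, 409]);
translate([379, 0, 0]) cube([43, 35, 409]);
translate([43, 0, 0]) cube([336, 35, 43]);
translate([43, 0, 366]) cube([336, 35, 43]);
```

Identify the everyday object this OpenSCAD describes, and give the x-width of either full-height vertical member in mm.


A picture frame. The border width is 43 mm.

Four thin pieces enclosing a rectangular opening — a picture frame. The two full-height stiles are 409 mm tall; the top rail sits at z = 366 and is 43 mm tall, so the border above the opening is 409 − 366 = 43 mm, matching the stile x-width.


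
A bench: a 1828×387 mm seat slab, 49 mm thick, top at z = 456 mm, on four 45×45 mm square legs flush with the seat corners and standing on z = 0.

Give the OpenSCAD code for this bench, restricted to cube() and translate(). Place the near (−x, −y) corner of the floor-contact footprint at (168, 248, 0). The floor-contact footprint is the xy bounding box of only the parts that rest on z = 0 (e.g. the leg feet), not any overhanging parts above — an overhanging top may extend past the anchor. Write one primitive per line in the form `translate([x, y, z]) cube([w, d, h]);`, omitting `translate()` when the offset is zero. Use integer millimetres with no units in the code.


translate([168, 248, 407]) cube([1828, 387, 49]);
translate([168, 248, 0]) cube([45, 45, 407]);
translate([168, 590, 0]) cube([45, 45, 407]);
translate([1951, 248, 0]) cube([45, 45, 407]);
translate([1951, 590, 0]) cube([45, 45, 407]);


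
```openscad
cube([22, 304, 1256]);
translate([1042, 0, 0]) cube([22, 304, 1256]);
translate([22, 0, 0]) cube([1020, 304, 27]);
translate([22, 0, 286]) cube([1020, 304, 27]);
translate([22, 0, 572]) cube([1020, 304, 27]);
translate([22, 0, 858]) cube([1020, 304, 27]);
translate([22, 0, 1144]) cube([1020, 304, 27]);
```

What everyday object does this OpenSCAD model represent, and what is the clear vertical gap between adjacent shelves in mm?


A bookshelf. The clear shelf gap is 259 mm.

Two tall side panels with 5 horizontal boards between them — a bookshelf. The first two shelf undersides are at z = 0 and z = 286; with shelf thickness 27, the clear gap is 286 − 0 − 27 = 259 mm.


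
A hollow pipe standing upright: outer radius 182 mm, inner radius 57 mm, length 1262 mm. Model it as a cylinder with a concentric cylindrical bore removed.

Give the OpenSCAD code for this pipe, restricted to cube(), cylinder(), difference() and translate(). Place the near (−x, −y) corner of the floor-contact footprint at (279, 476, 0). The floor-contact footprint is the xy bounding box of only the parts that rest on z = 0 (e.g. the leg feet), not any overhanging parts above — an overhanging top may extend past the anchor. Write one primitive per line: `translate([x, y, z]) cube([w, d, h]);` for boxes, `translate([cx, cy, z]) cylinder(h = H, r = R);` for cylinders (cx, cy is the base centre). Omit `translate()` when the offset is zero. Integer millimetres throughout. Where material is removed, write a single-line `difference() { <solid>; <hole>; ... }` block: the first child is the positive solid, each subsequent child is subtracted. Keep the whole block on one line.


difference() { translate([461, 658, 0]) cylinder(h = 1262, r = 182); translate([461, 658, 0]) cylinder(h = 1262, r = 57); }


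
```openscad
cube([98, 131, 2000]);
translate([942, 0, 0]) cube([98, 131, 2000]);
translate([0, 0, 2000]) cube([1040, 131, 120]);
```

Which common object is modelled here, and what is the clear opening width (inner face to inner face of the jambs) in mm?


A door frame. The clear opening width is 844 mm.

Two 2000 mm tall posts with a header on top — a door frame. The left jamb is 98 mm wide at x = 0; the right jamb starts at x = 942. The clear opening is 942 − 98 = 844 mm.


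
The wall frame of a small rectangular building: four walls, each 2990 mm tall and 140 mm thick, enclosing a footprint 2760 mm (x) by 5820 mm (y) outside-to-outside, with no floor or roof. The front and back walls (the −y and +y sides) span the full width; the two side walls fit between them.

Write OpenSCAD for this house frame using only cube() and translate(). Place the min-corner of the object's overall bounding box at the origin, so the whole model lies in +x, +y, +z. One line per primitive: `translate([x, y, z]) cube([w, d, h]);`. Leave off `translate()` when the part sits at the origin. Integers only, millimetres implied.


cube([2760, 140, 2990]);
translate([0, 5680, 0]) cube([2760, 140, 2990]);
translate([0, 140, 0]) cube([140, 5540, 2990]);
translate([2620, 140, 0]) cube([140, 5540, 2990]);
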